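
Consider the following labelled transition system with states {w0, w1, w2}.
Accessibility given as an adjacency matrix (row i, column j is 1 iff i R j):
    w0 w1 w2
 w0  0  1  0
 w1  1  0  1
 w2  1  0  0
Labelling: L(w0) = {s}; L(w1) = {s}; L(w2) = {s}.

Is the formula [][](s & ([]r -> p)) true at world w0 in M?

At w0: [][](s & ([]r -> p)) requires [](s & ([]r -> p)) at every successor {w1}.
    At w1: [](s & ([]r -> p)) requires s & ([]r -> p) at every successor {w0, w2}.
      At w0: s & ([]r -> p) is true.
      At w2: s & ([]r -> p) is true.
    So [](s & ([]r -> p)) is true at w1.
So [][](s & ([]r -> p)) is true at w0.

Yes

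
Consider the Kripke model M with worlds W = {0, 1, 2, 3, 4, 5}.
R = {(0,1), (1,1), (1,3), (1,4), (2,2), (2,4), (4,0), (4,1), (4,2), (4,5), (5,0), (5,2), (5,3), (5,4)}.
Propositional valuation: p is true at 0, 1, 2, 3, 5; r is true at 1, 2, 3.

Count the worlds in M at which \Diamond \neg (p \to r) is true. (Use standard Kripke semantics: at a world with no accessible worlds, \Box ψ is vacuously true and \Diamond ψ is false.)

Let φ = \Diamond \neg (p \to r). Evaluate φ at each world:
  0 (successors {1}): φ is false.
  1 (successors {1, 3, 4}): φ is false.
  2 (successors {2, 4}): φ is false.
  3 (successors ∅): φ is false.
  4 (successors {0, 1, 2, 5}): φ is true.
  5 (successors {0, 2, 3, 4}): φ is true.
For instance, at 2:
  At 2: \Diamond \neg (p \to r) requires \neg (p \to r) at some successor in {2, 4}.
    At 2: \neg (p \to r) is false.
    At 4: \neg (p \to r) is false.
  So \Diamond \neg (p \to r) is false at 2.
Satisfying worlds: {4, 5}

2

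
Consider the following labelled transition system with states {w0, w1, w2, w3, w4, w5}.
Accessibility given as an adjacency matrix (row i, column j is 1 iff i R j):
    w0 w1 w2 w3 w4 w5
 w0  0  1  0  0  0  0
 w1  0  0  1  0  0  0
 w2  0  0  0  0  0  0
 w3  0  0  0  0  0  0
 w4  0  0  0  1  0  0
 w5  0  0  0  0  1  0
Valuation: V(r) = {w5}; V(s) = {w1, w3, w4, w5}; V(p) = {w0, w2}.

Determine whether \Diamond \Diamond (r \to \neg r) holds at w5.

Yes

At w5: \Diamond \Diamond (r \to \neg r) requires \Diamond (r \to \neg r) at some successor in {w4}.
  \Diamond (r \to \neg r) holds at w4, so \Diamond \Diamond (r \to \neg r) is true at w5.
    At w4: \Diamond (r \to \neg r) requires r \to \neg r at some successor in {w3}.
      r \to \neg r holds at w3, so \Diamond (r \to \neg r) is true at w4.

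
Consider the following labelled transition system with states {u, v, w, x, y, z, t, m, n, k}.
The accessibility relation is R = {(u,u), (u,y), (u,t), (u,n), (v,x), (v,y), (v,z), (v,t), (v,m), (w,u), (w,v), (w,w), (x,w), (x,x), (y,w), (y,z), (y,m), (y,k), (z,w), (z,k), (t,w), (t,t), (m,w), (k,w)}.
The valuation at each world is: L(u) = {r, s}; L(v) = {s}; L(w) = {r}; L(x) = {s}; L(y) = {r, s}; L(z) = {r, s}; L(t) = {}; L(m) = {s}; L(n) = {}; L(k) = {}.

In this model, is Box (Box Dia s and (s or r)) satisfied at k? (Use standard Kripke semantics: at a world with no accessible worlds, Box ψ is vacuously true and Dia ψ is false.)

Yes

At k: Box (Box Dia s and (s or r)) requires Box Dia s and (s or r) at every successor {w}.
    At w: Box Dia s is true, s or r is true, so Box Dia s and (s or r) is true.
      At w: Box Dia s requires Dia s at every successor {u, v, w}.
        At u: Dia s is true.
        At v: Dia s is true.
        At w: Dia s is true.
      So Box Dia s is true at w.
So Box (Box Dia s and (s or r)) is true at k.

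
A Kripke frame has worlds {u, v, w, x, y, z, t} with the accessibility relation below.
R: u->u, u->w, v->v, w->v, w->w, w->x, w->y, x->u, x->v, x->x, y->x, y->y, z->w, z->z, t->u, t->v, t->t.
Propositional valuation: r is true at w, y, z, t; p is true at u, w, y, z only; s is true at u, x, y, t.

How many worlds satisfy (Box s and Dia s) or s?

Let φ = (Box s and Dia s) or s. Evaluate φ at each world:
  u (successors {u, w}): φ is true.
  v (successors {v}): φ is false.
  w (successors {v, w, x, y}): φ is false.
  x (successors {u, v, x}): φ is true.
  y (successors {x, y}): φ is true.
  z (successors {w, z}): φ is false.
  t (successors {u, v, t}): φ is true.
For instance, at w:
  At w: Box s and Dia s is false, s is false, so (Box s and Dia s) or s is false.
    At w: Box s is false, Dia s is true, so Box s and Dia s is false.
      At w: Box s requires s at every successor {v, w, x, y}.
        s fails at v, so Box s is false at w.
      At w: Dia s requires s at some successor in {v, w, x, y}.
        s holds at x, so Dia s is true at w.
Satisfying worlds: {u, x, y, t}

4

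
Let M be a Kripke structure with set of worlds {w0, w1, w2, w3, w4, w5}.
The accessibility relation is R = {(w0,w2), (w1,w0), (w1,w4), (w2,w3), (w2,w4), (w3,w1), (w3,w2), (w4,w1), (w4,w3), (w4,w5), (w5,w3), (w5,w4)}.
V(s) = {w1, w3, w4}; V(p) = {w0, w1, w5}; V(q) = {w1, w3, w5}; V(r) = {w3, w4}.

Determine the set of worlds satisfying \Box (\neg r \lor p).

w0, w3

Let φ = \Box (\neg r \lor p). Evaluate φ at each world:
  w0 (successors {w2}): φ is true.
  w1 (successors {w0, w4}): φ is false.
  w2 (successors {w3, w4}): φ is false.
  w3 (successors {w1, w2}): φ is true.
  w4 (successors {w1, w3, w5}): φ is false.
  w5 (successors {w3, w4}): φ is false.
For instance, at w4:
  At w4: \Box (\neg r \lor p) requires \neg r \lor p at every successor {w1, w3, w5}.
    \neg r \lor p fails at w3, so \Box (\neg r \lor p) is false at w4.
Satisfying worlds: {w0, w3}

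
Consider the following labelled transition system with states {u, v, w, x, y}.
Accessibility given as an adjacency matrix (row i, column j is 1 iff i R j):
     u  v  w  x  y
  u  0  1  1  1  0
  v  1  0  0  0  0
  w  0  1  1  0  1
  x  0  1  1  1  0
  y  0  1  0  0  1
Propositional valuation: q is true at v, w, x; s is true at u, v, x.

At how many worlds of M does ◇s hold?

5

Recall that ◇ψ holds at a world iff ψ holds at some accessible world.
Let φ = ◇s. Evaluate φ at each world:
  u (successors {v, w, x}): φ is true.
  v (successors {u}): φ is true.
  w (successors {v, w, y}): φ is true.
  x (successors {v, w, x}): φ is true.
  y (successors {v, y}): φ is true.
For instance, at y:
  At y: ◇s requires s at some successor in {v, y}.
    s holds at v, so ◇s is true at y.
Satisfying worlds: {u, v, w, x, y}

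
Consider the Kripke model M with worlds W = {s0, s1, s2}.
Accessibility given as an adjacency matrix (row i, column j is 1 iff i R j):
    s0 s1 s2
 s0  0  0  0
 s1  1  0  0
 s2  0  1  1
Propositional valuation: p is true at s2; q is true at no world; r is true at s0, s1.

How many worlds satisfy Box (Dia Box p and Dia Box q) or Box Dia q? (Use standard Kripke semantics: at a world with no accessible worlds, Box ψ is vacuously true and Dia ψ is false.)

Recall that Box ψ holds at a world iff ψ holds at every accessible world, and Dia ψ holds iff ψ holds at some accessible world.
Let φ = Box (Dia Box p and Dia Box q) or Box Dia q. Evaluate φ at each world:
  s0 (successors ∅): φ is true.
  s1 (successors {s0}): φ is false.
  s2 (successors {s1, s2}): φ is false.
For instance, at s1:
  At s1: Box (Dia Box p and Dia Box q) is false, Box Dia q is false, so Box (Dia Box p and Dia Box q) or Box Dia q is false.
    At s1: Box (Dia Box p and Dia Box q) requires Dia Box p and Dia Box q at every successor {s0}.
      Dia Box p and Dia Box q fails at s0, so Box (Dia Box p and Dia Box q) is false at s1.
    At s1: Box Dia q requires Dia q at every successor {s0}.
      Dia q fails at s0, so Box Dia q is false at s1.
Satisfying worlds: {s0}

1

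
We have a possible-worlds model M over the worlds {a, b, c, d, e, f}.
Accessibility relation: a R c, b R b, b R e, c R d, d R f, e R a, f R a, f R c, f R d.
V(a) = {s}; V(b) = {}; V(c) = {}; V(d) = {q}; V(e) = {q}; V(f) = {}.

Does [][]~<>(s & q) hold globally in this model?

Yes

Let φ = [][]~<>(s & q). Evaluate φ at each world:
  a (successors {c}): φ is true.
  b (successors {b, e}): φ is true.
  c (successors {d}): φ is true.
  d (successors {f}): φ is true.
  e (successors {a}): φ is true.
  f (successors {a, c, d}): φ is true.
For instance, at a:
  At a: [][]~<>(s & q) requires []~<>(s & q) at every successor {c}.
      At c: []~<>(s & q) requires ~<>(s & q) at every successor {d}.
        At d: ~<>(s & q) is true.
      So []~<>(s & q) is true at c.
  So [][]~<>(s & q) is true at a.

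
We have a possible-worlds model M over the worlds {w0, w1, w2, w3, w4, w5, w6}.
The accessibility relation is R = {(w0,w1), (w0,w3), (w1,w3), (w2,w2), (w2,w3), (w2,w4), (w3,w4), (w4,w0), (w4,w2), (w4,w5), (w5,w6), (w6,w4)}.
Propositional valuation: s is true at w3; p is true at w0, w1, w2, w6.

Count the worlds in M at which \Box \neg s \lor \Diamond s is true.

Let φ = \Box \neg s \lor \Diamond s. Evaluate φ at each world:
  w0 (successors {w1, w3}): φ is true.
  w1 (successors {w3}): φ is true.
  w2 (successors {w2, w3, w4}): φ is true.
  w3 (successors {w4}): φ is true.
  w4 (successors {w0, w2, w5}): φ is true.
  w5 (successors {w6}): φ is true.
  w6 (successors {w4}): φ is true.
For instance, at w5:
  At w5: \Box \neg s is true, \Diamond s is false, so \Box \neg s \lor \Diamond s is true.
    At w5: \Box \neg s requires \neg s at every successor {w6}.
      At w6: \neg s is true.
    So \Box \neg s is true at w5.
    At w5: \Diamond s requires s at some successor in {w6}.
      At w6: s is false.
    So \Diamond s is false at w5.
Satisfying worlds: {w0, w1, w2, w3, w4, w5, w6}

7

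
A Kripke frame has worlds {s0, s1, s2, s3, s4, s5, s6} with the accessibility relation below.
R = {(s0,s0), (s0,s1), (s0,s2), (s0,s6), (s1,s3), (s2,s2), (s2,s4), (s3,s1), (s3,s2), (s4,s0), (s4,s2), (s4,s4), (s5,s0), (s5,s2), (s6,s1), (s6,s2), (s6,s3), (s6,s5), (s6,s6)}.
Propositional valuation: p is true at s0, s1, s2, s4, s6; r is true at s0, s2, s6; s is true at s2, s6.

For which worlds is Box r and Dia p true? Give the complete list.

Let φ = Box r and Dia p. Evaluate φ at each world:
  s0 (successors {s0, s1, s2, s6}): φ is false.
  s1 (successors {s3}): φ is false.
  s2 (successors {s2, s4}): φ is false.
  s3 (successors {s1, s2}): φ is false.
  s4 (successors {s0, s2, s4}): φ is false.
  s5 (successors {s0, s2}): φ is true.
  s6 (successors {s1, s2, s3, s5, s6}): φ is false.
For instance, at s3:
  At s3: Box r is false, Dia p is true, so Box r and Dia p is false.
    At s3: Box r requires r at every successor {s1, s2}.
      r fails at s1, so Box r is false at s3.
    At s3: Dia p requires p at some successor in {s1, s2}.
      p holds at s1, so Dia p is true at s3.
Satisfying worlds: {s5}

s5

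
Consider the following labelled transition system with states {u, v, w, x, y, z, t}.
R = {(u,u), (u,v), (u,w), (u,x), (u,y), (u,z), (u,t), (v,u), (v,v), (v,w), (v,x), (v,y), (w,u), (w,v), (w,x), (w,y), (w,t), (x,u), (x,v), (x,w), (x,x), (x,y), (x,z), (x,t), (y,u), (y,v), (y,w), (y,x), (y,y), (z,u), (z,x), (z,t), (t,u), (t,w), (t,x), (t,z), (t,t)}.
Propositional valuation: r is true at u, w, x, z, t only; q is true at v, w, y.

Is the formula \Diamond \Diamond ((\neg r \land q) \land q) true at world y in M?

Yes

Recall that \Diamond ψ holds at a world iff ψ holds at some accessible world.
At y: \Diamond \Diamond ((\neg r \land q) \land q) requires \Diamond ((\neg r \land q) \land q) at some successor in {u, v, w, x, y}.
  \Diamond ((\neg r \land q) \land q) holds at u, so \Diamond \Diamond ((\neg r \land q) \land q) is true at y.
    At u: \Diamond ((\neg r \land q) \land q) requires (\neg r \land q) \land q at some successor in {u, v, w, x, y, z, t}.
      (\neg r \land q) \land q holds at v, so \Diamond ((\neg r \land q) \land q) is true at u.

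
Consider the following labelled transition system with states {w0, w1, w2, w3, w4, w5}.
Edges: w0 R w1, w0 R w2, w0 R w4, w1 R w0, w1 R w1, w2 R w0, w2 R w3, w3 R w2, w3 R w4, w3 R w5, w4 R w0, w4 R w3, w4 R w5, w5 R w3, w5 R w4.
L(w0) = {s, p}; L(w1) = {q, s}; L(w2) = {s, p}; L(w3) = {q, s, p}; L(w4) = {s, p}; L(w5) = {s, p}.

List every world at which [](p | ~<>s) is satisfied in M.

Let φ = [](p | ~<>s). Evaluate φ at each world:
  w0 (successors {w1, w2, w4}): φ is false.
  w1 (successors {w0, w1}): φ is false.
  w2 (successors {w0, w3}): φ is true.
  w3 (successors {w2, w4, w5}): φ is true.
  w4 (successors {w0, w3, w5}): φ is true.
  w5 (successors {w3, w4}): φ is true.
For instance, at w4:
  At w4: [](p | ~<>s) requires p | ~<>s at every successor {w0, w3, w5}.
      At w0: p is true, ~<>s is false, so p | ~<>s is true.
      At w3: p is true, ~<>s is false, so p | ~<>s is true.
      At w5: p is true, ~<>s is false, so p | ~<>s is true.
  So [](p | ~<>s) is true at w4.
Satisfying worlds: {w2, w3, w4, w5}

w2, w3, w4, w5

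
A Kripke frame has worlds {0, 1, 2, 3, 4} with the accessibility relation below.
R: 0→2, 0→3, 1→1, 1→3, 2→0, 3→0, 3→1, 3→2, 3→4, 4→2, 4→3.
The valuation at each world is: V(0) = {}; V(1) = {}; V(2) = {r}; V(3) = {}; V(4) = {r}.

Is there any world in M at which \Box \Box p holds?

Let φ = \Box \Box p. Evaluate φ at each world:
  0 (successors {2, 3}): φ is false.
  1 (successors {1, 3}): φ is false.
  2 (successors {0}): φ is false.
  3 (successors {0, 1, 2, 4}): φ is false.
  4 (successors {2, 3}): φ is false.
For instance, at 1:
  At 1: \Box \Box p requires \Box p at every successor {1, 3}.
    \Box p fails at 1, so \Box \Box p is false at 1.
      At 1: \Box p requires p at every successor {1, 3}.
        p fails at 1, so \Box p is false at 1.

No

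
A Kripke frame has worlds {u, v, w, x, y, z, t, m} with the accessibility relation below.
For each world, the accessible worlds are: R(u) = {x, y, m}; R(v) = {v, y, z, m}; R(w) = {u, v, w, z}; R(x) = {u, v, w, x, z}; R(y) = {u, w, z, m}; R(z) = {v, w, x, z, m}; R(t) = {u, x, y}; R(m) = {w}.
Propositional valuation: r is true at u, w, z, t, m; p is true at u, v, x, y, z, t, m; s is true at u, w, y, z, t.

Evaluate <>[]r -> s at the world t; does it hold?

Yes

At t: <>[]r is true, s is true, so <>[]r -> s is true.
  At t: <>[]r requires []r at some successor in {u, x, y}.
    []r holds at y, so <>[]r is true at t.
      At y: []r requires r at every successor {u, w, z, m}.
        At u: r is true.
        At w: r is true.
        At z: r is true.
        At m: r is true.
      So []r is true at y.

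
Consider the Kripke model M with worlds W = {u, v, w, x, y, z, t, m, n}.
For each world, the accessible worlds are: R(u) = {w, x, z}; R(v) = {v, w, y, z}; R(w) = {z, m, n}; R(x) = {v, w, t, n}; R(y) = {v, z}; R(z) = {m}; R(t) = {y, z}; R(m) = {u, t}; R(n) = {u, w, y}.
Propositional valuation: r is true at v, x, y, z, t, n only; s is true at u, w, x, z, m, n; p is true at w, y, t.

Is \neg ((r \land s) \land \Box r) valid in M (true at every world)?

Yes

Recall that \Box ψ holds at a world iff ψ holds at every accessible world, and \Diamond ψ holds iff ψ holds at some accessible world.
Let φ = \neg ((r \land s) \land \Box r). Evaluate φ at each world:
  u (successors {w, x, z}): φ is true.
  v (successors {v, w, y, z}): φ is true.
  w (successors {z, m, n}): φ is true.
  x (successors {v, w, t, n}): φ is true.
  y (successors {v, z}): φ is true.
  z (successors {m}): φ is true.
  t (successors {y, z}): φ is true.
  m (successors {u, t}): φ is true.
  n (successors {u, w, y}): φ is true.
For instance, at v:
  At v: (r \land s) \land \Box r is false, so \neg ((r \land s) \land \Box r) is true.
    At v: r \land s is false, \Box r is false, so (r \land s) \land \Box r is false.
      At v: \Box r requires r at every successor {v, w, y, z}.
        r fails at w, so \Box r is false at v.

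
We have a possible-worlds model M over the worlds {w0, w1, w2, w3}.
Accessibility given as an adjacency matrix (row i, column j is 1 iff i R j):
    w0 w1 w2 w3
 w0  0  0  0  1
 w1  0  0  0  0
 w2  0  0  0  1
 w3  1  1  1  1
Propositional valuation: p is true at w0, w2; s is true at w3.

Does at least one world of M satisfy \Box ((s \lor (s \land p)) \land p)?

Yes

Recall that \Box ψ holds at a world iff ψ holds at every accessible world, and \Diamond ψ holds iff ψ holds at some accessible world.
Let φ = \Box ((s \lor (s \land p)) \land p). Evaluate φ at each world:
  w0 (successors {w3}): φ is false.
  w1 (successors ∅): φ is true.
  w2 (successors {w3}): φ is false.
  w3 (successors {w0, w1, w2, w3}): φ is false.
Detail at w1 (witness):
  At w1: no accessible worlds, so \Box ((s \lor (s \land p)) \land p) holds vacuously.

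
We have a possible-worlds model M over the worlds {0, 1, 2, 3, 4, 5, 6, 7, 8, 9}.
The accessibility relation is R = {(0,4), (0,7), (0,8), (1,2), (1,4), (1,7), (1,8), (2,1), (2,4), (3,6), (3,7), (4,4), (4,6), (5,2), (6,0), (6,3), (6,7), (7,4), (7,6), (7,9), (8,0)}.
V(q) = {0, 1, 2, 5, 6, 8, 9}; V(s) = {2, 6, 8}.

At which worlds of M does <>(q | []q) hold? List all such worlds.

0, 1, 2, 3, 4, 5, 6, 7, 8

Recall that []ψ holds at a world iff ψ holds at every accessible world, and <>ψ holds iff ψ holds at some accessible world.
Let φ = <>(q | []q). Evaluate φ at each world:
  0 (successors {4, 7, 8}): φ is true.
  1 (successors {2, 4, 7, 8}): φ is true.
  2 (successors {1, 4}): φ is true.
  3 (successors {6, 7}): φ is true.
  4 (successors {4, 6}): φ is true.
  5 (successors {2}): φ is true.
  6 (successors {0, 3, 7}): φ is true.
  7 (successors {4, 6, 9}): φ is true.
  8 (successors {0}): φ is true.
  9 (successors ∅): φ is false.
For instance, at 6:
  At 6: <>(q | []q) requires q | []q at some successor in {0, 3, 7}.
    q | []q holds at 0, so <>(q | []q) is true at 6.
      At 0: q is true, []q is false, so q | []q is true.
Satisfying worlds: {0, 1, 2, 3, 4, 5, 6, 7, 8}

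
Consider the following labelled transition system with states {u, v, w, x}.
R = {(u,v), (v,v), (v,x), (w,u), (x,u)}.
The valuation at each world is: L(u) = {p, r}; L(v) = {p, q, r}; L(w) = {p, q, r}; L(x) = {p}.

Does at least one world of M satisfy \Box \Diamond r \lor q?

Yes

Let φ = \Box \Diamond r \lor q. Evaluate φ at each world:
  u (successors {v}): φ is true.
  v (successors {v, x}): φ is true.
  w (successors {u}): φ is true.
  x (successors {u}): φ is true.
Detail at u (witness):
  At u: \Box \Diamond r is true, q is false, so \Box \Diamond r \lor q is true.
    At u: \Box \Diamond r requires \Diamond r at every successor {v}.
      At v: \Diamond r is true.
    So \Box \Diamond r is true at u.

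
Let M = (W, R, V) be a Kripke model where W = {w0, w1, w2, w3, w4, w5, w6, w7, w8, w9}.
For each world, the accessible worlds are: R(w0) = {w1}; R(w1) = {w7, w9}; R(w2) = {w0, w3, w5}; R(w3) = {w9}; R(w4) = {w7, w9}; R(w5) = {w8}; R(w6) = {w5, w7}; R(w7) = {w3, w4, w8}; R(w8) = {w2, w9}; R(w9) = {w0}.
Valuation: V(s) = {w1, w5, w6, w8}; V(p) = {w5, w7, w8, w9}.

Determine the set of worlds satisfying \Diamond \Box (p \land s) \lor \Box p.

w1, w2, w3, w4, w5, w6

Let φ = \Diamond \Box (p \land s) \lor \Box p. Evaluate φ at each world:
  w0 (successors {w1}): φ is false.
  w1 (successors {w7, w9}): φ is true.
  w2 (successors {w0, w3, w5}): φ is true.
  w3 (successors {w9}): φ is true.
  w4 (successors {w7, w9}): φ is true.
  w5 (successors {w8}): φ is true.
  w6 (successors {w5, w7}): φ is true.
  w7 (successors {w3, w4, w8}): φ is false.
  w8 (successors {w2, w9}): φ is false.
  w9 (successors {w0}): φ is false.
For instance, at w1:
  At w1: \Diamond \Box (p \land s) is false, \Box p is true, so \Diamond \Box (p \land s) \lor \Box p is true.
    At w1: \Diamond \Box (p \land s) requires \Box (p \land s) at some successor in {w7, w9}.
      At w7: \Box (p \land s) is false.
      At w9: \Box (p \land s) is false.
    So \Diamond \Box (p \land s) is false at w1.
    At w1: \Box p requires p at every successor {w7, w9}.
      At w7: p is true.
      At w9: p is true.
    So \Box p is true at w1.
Satisfying worlds: {w1, w2, w3, w4, w5, w6}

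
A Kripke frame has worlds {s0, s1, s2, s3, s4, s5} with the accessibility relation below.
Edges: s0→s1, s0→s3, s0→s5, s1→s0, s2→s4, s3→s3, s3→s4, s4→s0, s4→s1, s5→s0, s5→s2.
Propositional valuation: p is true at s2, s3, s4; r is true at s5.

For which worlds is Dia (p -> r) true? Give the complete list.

s0, s1, s4, s5

Let φ = Dia (p -> r). Evaluate φ at each world:
  s0 (successors {s1, s3, s5}): φ is true.
  s1 (successors {s0}): φ is true.
  s2 (successors {s4}): φ is false.
  s3 (successors {s3, s4}): φ is false.
  s4 (successors {s0, s1}): φ is true.
  s5 (successors {s0, s2}): φ is true.
For instance, at s1:
  At s1: Dia (p -> r) requires p -> r at some successor in {s0}.
    p -> r holds at s0, so Dia (p -> r) is true at s1.
Satisfying worlds: {s0, s1, s4, s5}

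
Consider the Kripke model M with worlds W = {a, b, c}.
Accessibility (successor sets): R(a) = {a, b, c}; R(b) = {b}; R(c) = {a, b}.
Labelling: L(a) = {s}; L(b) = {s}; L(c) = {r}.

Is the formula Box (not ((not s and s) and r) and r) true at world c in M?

At c: Box (not ((not s and s) and r) and r) requires not ((not s and s) and r) and r at every successor {a, b}.
  not ((not s and s) and r) and r fails at a, so Box (not ((not s and s) and r) and r) is false at c.

No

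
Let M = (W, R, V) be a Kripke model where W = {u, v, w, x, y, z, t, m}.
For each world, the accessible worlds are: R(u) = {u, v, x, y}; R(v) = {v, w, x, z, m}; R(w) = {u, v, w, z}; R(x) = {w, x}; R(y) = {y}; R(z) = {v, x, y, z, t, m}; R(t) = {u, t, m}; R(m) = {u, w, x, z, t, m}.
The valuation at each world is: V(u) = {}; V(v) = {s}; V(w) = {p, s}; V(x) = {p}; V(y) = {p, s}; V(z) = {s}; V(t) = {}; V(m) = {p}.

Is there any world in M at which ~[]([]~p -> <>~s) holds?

No

Let φ = ~[]([]~p -> <>~s). Evaluate φ at each world:
  u (successors {u, v, x, y}): φ is false.
  v (successors {v, w, x, z, m}): φ is false.
  w (successors {u, v, w, z}): φ is false.
  x (successors {w, x}): φ is false.
  y (successors {y}): φ is false.
  z (successors {v, x, y, z, t, m}): φ is false.
  t (successors {u, t, m}): φ is false.
  m (successors {u, w, x, z, t, m}): φ is false.
For instance, at x:
  At x: []([]~p -> <>~s) is true, so ~[]([]~p -> <>~s) is false.
    At x: []([]~p -> <>~s) requires []~p -> <>~s at every successor {w, x}.
      At w: []~p -> <>~s is true.
      At x: []~p -> <>~s is true.
    So []([]~p -> <>~s) is true at x.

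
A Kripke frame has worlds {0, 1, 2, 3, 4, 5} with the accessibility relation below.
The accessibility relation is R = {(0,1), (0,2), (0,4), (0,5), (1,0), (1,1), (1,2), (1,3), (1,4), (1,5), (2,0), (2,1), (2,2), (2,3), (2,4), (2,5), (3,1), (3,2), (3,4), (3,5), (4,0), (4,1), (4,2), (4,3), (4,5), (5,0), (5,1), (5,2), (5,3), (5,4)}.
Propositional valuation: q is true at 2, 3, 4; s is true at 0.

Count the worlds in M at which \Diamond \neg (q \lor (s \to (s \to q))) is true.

4

Let φ = \Diamond \neg (q \lor (s \to (s \to q))). Evaluate φ at each world:
  0 (successors {1, 2, 4, 5}): φ is false.
  1 (successors {0, 1, 2, 3, 4, 5}): φ is true.
  2 (successors {0, 1, 2, 3, 4, 5}): φ is true.
  3 (successors {1, 2, 4, 5}): φ is false.
  4 (successors {0, 1, 2, 3, 5}): φ is true.
  5 (successors {0, 1, 2, 3, 4}): φ is true.
For instance, at 3:
  At 3: \Diamond \neg (q \lor (s \to (s \to q))) requires \neg (q \lor (s \to (s \to q))) at some successor in {1, 2, 4, 5}.
    At 1: \neg (q \lor (s \to (s \to q))) is false.
    At 2: \neg (q \lor (s \to (s \to q))) is false.
    At 4: \neg (q \lor (s \to (s \to q))) is false.
    At 5: \neg (q \lor (s \to (s \to q))) is false.
  So \Diamond \neg (q \lor (s \to (s \to q))) is false at 3.
Satisfying worlds: {1, 2, 4, 5}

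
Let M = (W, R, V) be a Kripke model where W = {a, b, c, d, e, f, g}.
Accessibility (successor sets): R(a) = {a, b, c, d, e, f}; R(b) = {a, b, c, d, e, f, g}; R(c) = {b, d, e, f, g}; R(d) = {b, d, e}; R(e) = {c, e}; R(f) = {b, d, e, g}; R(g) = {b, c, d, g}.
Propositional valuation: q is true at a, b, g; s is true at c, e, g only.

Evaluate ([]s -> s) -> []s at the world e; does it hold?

Yes

At e: []s -> s is true, []s is true, so ([]s -> s) -> []s is true.
  At e: []s is true, s is true, so []s -> s is true.
    At e: []s requires s at every successor {c, e}.
      At c: s is true.
      At e: s is true.
    So []s is true at e.
  At e: []s requires s at every successor {c, e}.
    At c: s is true.
    At e: s is true.
  So []s is true at e.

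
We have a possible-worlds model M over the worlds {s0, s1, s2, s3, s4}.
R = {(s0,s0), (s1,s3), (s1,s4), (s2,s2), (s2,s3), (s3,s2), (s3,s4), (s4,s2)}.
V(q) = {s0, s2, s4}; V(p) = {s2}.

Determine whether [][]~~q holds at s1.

Yes

Recall that []ψ holds at a world iff ψ holds at every accessible world, and <>ψ holds iff ψ holds at some accessible world.
At s1: [][]~~q requires []~~q at every successor {s3, s4}.
    At s3: []~~q requires ~~q at every successor {s2, s4}.
      At s2: ~~q is true.
      At s4: ~~q is true.
    So []~~q is true at s3.
    At s4: []~~q requires ~~q at every successor {s2}.
      At s2: ~~q is true.
    So []~~q is true at s4.
So [][]~~q is true at s1.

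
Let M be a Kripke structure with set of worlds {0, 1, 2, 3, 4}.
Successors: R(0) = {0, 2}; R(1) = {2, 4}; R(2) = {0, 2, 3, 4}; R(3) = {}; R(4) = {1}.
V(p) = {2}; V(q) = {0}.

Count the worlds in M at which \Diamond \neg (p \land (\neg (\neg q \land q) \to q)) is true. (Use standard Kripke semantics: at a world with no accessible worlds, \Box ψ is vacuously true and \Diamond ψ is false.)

4

Let φ = \Diamond \neg (p \land (\neg (\neg q \land q) \to q)). Evaluate φ at each world:
  0 (successors {0, 2}): φ is true.
  1 (successors {2, 4}): φ is true.
  2 (successors {0, 2, 3, 4}): φ is true.
  3 (successors ∅): φ is false.
  4 (successors {1}): φ is true.
For instance, at 0:
  At 0: \Diamond \neg (p \land (\neg (\neg q \land q) \to q)) requires \neg (p \land (\neg (\neg q \land q) \to q)) at some successor in {0, 2}.
    \neg (p \land (\neg (\neg q \land q) \to q)) holds at 0, so \Diamond \neg (p \land (\neg (\neg q \land q) \to q)) is true at 0.
Satisfying worlds: {0, 1, 2, 4}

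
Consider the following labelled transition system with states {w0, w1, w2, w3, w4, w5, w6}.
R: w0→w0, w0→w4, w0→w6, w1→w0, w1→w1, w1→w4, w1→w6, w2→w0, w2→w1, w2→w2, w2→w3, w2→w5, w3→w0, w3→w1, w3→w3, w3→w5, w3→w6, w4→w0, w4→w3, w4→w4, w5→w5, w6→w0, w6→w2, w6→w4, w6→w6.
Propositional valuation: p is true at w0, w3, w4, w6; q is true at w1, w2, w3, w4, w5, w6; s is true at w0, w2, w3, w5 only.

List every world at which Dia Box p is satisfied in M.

w0, w1, w2, w3, w4, w6

Let φ = Dia Box p. Evaluate φ at each world:
  w0 (successors {w0, w4, w6}): φ is true.
  w1 (successors {w0, w1, w4, w6}): φ is true.
  w2 (successors {w0, w1, w2, w3, w5}): φ is true.
  w3 (successors {w0, w1, w3, w5, w6}): φ is true.
  w4 (successors {w0, w3, w4}): φ is true.
  w5 (successors {w5}): φ is false.
  w6 (successors {w0, w2, w4, w6}): φ is true.
For instance, at w1:
  At w1: Dia Box p requires Box p at some successor in {w0, w1, w4, w6}.
    Box p holds at w0, so Dia Box p is true at w1.
      At w0: Box p requires p at every successor {w0, w4, w6}.
        At w0: p is true.
        At w4: p is true.
        At w6: p is true.
      So Box p is true at w0.
Satisfying worlds: {w0, w1, w2, w3, w4, w6}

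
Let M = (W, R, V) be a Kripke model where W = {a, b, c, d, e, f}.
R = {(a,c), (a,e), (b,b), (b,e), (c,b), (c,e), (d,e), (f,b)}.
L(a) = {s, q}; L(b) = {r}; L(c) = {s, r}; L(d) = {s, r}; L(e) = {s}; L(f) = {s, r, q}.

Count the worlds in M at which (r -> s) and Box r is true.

2

Recall that Box ψ holds at a world iff ψ holds at every accessible world, and Dia ψ holds iff ψ holds at some accessible world.
Let φ = (r -> s) and Box r. Evaluate φ at each world:
  a (successors {c, e}): φ is false.
  b (successors {b, e}): φ is false.
  c (successors {b, e}): φ is false.
  d (successors {e}): φ is false.
  e (successors ∅): φ is true.
  f (successors {b}): φ is true.
For instance, at b:
  At b: r -> s is false, Box r is false, so (r -> s) and Box r is false.
    At b: Box r requires r at every successor {b, e}.
      r fails at e, so Box r is false at b.
Satisfying worlds: {e, f}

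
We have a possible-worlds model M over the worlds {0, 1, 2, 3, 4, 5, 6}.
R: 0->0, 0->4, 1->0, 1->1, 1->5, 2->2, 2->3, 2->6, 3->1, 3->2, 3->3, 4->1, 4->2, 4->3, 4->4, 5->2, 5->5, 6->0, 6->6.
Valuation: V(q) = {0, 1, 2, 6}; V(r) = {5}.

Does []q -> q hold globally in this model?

Let φ = []q -> q. Evaluate φ at each world:
  0 (successors {0, 4}): φ is true.
  1 (successors {0, 1, 5}): φ is true.
  2 (successors {2, 3, 6}): φ is true.
  3 (successors {1, 2, 3}): φ is true.
  4 (successors {1, 2, 3, 4}): φ is true.
  5 (successors {2, 5}): φ is true.
  6 (successors {0, 6}): φ is true.
For instance, at 5:
  At 5: []q is false, q is false, so []q -> q is true.
    At 5: []q requires q at every successor {2, 5}.
      q fails at 5, so []q is false at 5.

Yes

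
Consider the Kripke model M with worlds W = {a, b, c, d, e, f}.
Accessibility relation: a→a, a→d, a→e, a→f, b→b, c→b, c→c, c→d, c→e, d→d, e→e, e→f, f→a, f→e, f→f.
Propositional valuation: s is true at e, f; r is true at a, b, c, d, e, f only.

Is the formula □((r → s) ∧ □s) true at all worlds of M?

Let φ = □((r → s) ∧ □s). Evaluate φ at each world:
  a (successors {a, d, e, f}): φ is false.
  b (successors {b}): φ is false.
  c (successors {b, c, d, e}): φ is false.
  d (successors {d}): φ is false.
  e (successors {e, f}): φ is false.
  f (successors {a, e, f}): φ is false.
Detail at a (counterexample):
  At a: □((r → s) ∧ □s) requires (r → s) ∧ □s at every successor {a, d, e, f}.
    (r → s) ∧ □s fails at a, so □((r → s) ∧ □s) is false at a.
      At a: r → s is false, □s is false, so (r → s) ∧ □s is false.

No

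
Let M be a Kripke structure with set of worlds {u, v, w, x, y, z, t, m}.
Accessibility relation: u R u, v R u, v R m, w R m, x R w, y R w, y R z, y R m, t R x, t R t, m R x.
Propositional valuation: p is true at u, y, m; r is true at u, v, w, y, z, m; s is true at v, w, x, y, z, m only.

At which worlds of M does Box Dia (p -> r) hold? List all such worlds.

Let φ = Box Dia (p -> r). Evaluate φ at each world:
  u (successors {u}): φ is true.
  v (successors {u, m}): φ is true.
  w (successors {m}): φ is true.
  x (successors {w}): φ is true.
  y (successors {w, z, m}): φ is false.
  z (successors ∅): φ is true.
  t (successors {x, t}): φ is true.
  m (successors {x}): φ is true.
For instance, at t:
  At t: Box Dia (p -> r) requires Dia (p -> r) at every successor {x, t}.
      At x: Dia (p -> r) requires p -> r at some successor in {w}.
        p -> r holds at w, so Dia (p -> r) is true at x.
      At t: Dia (p -> r) requires p -> r at some successor in {x, t}.
        p -> r holds at x, so Dia (p -> r) is true at t.
  So Box Dia (p -> r) is true at t.
Satisfying worlds: {u, v, w, x, z, t, m}

u, v, w, x, z, t, m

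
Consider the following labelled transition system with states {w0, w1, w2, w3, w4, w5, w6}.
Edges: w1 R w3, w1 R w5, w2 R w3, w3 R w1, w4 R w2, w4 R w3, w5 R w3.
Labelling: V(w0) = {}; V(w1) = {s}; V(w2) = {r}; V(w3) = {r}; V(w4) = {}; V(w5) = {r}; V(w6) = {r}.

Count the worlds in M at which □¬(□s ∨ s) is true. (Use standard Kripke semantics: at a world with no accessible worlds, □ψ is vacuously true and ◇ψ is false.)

2

Let φ = □¬(□s ∨ s). Evaluate φ at each world:
  w0 (successors ∅): φ is true.
  w1 (successors {w3, w5}): φ is false.
  w2 (successors {w3}): φ is false.
  w3 (successors {w1}): φ is false.
  w4 (successors {w2, w3}): φ is false.
  w5 (successors {w3}): φ is false.
  w6 (successors ∅): φ is true.
For instance, at w4:
  At w4: □¬(□s ∨ s) requires ¬(□s ∨ s) at every successor {w2, w3}.
    ¬(□s ∨ s) fails at w3, so □¬(□s ∨ s) is false at w4.
      At w3: □s ∨ s is true, so ¬(□s ∨ s) is false.
Satisfying worlds: {w0, w6}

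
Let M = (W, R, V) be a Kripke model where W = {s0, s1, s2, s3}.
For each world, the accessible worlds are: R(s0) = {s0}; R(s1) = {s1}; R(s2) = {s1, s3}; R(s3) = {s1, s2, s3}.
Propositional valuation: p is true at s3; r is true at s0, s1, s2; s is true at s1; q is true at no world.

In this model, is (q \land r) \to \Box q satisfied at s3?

Yes

At s3: q \land r is false, \Box q is false, so (q \land r) \to \Box q is true.
  At s3: \Box q requires q at every successor {s1, s2, s3}.
    q fails at s1, so \Box q is false at s3.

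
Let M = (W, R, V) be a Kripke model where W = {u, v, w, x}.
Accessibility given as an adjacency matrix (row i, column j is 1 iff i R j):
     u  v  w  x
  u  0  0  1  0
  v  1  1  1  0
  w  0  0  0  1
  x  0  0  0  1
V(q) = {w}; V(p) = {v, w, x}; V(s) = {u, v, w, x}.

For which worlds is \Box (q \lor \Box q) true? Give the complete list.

u

Let φ = \Box (q \lor \Box q). Evaluate φ at each world:
  u (successors {w}): φ is true.
  v (successors {u, v, w}): φ is false.
  w (successors {x}): φ is false.
  x (successors {x}): φ is false.
For instance, at u:
  At u: \Box (q \lor \Box q) requires q \lor \Box q at every successor {w}.
      At w: q is true, \Box q is false, so q \lor \Box q is true.
  So \Box (q \lor \Box q) is true at u.
Satisfying worlds: {u}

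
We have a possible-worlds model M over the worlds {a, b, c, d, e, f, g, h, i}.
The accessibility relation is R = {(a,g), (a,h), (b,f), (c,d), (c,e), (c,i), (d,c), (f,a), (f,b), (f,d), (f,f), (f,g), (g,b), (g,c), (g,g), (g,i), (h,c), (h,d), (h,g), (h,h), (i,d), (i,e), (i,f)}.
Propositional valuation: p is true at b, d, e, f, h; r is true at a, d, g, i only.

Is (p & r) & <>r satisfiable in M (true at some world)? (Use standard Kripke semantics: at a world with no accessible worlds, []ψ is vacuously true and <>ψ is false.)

Let φ = (p & r) & <>r. Evaluate φ at each world:
  a (successors {g, h}): φ is false.
  b (successors {f}): φ is false.
  c (successors {d, e, i}): φ is false.
  d (successors {c}): φ is false.
  e (successors ∅): φ is false.
  f (successors {a, b, d, f, g}): φ is false.
  g (successors {b, c, g, i}): φ is false.
  h (successors {c, d, g, h}): φ is false.
  i (successors {d, e, f}): φ is false.
For instance, at c:
  At c: p & r is false, <>r is true, so (p & r) & <>r is false.
    At c: <>r requires r at some successor in {d, e, i}.
      r holds at d, so <>r is true at c.

No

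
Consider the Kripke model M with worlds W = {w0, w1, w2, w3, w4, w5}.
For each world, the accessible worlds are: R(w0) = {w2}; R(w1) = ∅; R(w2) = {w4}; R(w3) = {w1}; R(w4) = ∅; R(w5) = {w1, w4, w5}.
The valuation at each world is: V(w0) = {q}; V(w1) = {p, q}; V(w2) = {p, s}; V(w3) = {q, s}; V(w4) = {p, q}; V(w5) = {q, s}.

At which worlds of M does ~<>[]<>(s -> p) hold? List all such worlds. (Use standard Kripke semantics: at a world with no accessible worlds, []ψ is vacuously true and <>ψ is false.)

w0, w1, w4

Let φ = ~<>[]<>(s -> p). Evaluate φ at each world:
  w0 (successors {w2}): φ is true.
  w1 (successors ∅): φ is true.
  w2 (successors {w4}): φ is false.
  w3 (successors {w1}): φ is false.
  w4 (successors ∅): φ is true.
  w5 (successors {w1, w4, w5}): φ is false.
For instance, at w5:
  At w5: <>[]<>(s -> p) is true, so ~<>[]<>(s -> p) is false.
    At w5: <>[]<>(s -> p) requires []<>(s -> p) at some successor in {w1, w4, w5}.
      []<>(s -> p) holds at w1, so <>[]<>(s -> p) is true at w5.
Satisfying worlds: {w0, w1, w4}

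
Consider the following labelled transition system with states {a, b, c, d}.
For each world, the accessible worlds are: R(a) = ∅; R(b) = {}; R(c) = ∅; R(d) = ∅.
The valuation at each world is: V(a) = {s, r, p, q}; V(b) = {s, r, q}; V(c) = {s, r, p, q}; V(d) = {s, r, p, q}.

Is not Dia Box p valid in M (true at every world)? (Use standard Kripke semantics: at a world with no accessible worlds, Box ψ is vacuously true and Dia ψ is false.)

Let φ = not Dia Box p. Evaluate φ at each world:
  a (successors ∅): φ is true.
  b (successors ∅): φ is true.
  c (successors ∅): φ is true.
  d (successors ∅): φ is true.
For instance, at b:
  At b: Dia Box p is false, so not Dia Box p is true.
    At b: no accessible worlds, so Dia Box p is false.

Yes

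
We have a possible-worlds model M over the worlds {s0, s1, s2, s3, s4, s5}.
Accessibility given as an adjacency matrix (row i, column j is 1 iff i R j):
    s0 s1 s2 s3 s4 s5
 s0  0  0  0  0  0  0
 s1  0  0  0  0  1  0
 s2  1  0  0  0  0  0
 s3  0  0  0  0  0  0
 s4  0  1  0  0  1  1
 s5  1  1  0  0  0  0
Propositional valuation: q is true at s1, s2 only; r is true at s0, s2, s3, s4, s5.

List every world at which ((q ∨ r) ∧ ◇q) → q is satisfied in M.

Let φ = ((q ∨ r) ∧ ◇q) → q. Evaluate φ at each world:
  s0 (successors ∅): φ is true.
  s1 (successors {s4}): φ is true.
  s2 (successors {s0}): φ is true.
  s3 (successors ∅): φ is true.
  s4 (successors {s1, s4, s5}): φ is false.
  s5 (successors {s0, s1}): φ is false.
For instance, at s5:
  At s5: (q ∨ r) ∧ ◇q is true, q is false, so ((q ∨ r) ∧ ◇q) → q is false.
    At s5: q ∨ r is true, ◇q is true, so (q ∨ r) ∧ ◇q is true.
      At s5: ◇q requires q at some successor in {s0, s1}.
        q holds at s1, so ◇q is true at s5.
Satisfying worlds: {s0, s1, s2, s3}

s0, s1, s2, s3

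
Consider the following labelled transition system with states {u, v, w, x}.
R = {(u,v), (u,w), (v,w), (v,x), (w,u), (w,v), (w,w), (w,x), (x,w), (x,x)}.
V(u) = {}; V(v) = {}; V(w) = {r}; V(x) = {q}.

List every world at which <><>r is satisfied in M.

u, v, w, x

Let φ = <><>r. Evaluate φ at each world:
  u (successors {v, w}): φ is true.
  v (successors {w, x}): φ is true.
  w (successors {u, v, w, x}): φ is true.
  x (successors {w, x}): φ is true.
For instance, at v:
  At v: <><>r requires <>r at some successor in {w, x}.
    <>r holds at w, so <><>r is true at v.
      At w: <>r requires r at some successor in {u, v, w, x}.
        r holds at w, so <>r is true at w.
Satisfying worlds: {u, v, w, x}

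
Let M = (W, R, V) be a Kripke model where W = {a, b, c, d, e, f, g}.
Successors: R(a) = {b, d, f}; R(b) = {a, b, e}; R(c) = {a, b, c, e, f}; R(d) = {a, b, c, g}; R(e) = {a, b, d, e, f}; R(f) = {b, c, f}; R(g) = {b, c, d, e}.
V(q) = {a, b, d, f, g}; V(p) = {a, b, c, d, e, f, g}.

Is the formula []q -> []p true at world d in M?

At d: []q is false, []p is true, so []q -> []p is true.
  At d: []q requires q at every successor {a, b, c, g}.
    q fails at c, so []q is false at d.
  At d: []p requires p at every successor {a, b, c, g}.
    At a: p is true.
    At b: p is true.
    At c: p is true.
    At g: p is true.
  So []p is true at d.

Yes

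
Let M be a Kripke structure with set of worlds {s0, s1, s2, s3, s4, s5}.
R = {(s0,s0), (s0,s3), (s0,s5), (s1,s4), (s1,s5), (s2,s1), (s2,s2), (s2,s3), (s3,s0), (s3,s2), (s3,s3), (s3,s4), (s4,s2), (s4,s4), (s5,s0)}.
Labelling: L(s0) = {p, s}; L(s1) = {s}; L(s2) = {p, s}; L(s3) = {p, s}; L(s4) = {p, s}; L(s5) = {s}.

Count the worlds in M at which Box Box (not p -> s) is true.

6

Let φ = Box Box (not p -> s). Evaluate φ at each world:
  s0 (successors {s0, s3, s5}): φ is true.
  s1 (successors {s4, s5}): φ is true.
  s2 (successors {s1, s2, s3}): φ is true.
  s3 (successors {s0, s2, s3, s4}): φ is true.
  s4 (successors {s2, s4}): φ is true.
  s5 (successors {s0}): φ is true.
For instance, at s3:
  At s3: Box Box (not p -> s) requires Box (not p -> s) at every successor {s0, s2, s3, s4}.
    At s0: Box (not p -> s) is true.
    At s2: Box (not p -> s) is true.
    At s3: Box (not p -> s) is true.
    At s4: Box (not p -> s) is true.
  So Box Box (not p -> s) is true at s3.
Satisfying worlds: {s0, s1, s2, s3, s4, s5}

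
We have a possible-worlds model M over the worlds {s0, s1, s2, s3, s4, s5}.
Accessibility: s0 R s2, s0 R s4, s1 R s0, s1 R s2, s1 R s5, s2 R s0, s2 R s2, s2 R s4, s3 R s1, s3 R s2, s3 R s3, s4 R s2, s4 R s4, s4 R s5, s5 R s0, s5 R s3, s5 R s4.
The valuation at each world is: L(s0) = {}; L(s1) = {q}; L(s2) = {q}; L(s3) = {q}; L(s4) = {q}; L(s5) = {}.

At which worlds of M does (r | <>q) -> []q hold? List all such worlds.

Recall that []ψ holds at a world iff ψ holds at every accessible world, and <>ψ holds iff ψ holds at some accessible world.
Let φ = (r | <>q) -> []q. Evaluate φ at each world:
  s0 (successors {s2, s4}): φ is true.
  s1 (successors {s0, s2, s5}): φ is false.
  s2 (successors {s0, s2, s4}): φ is false.
  s3 (successors {s1, s2, s3}): φ is true.
  s4 (successors {s2, s4, s5}): φ is false.
  s5 (successors {s0, s3, s4}): φ is false.
For instance, at s4:
  At s4: r | <>q is true, []q is false, so (r | <>q) -> []q is false.
    At s4: r is false, <>q is true, so r | <>q is true.
      At s4: <>q requires q at some successor in {s2, s4, s5}.
        q holds at s2, so <>q is true at s4.
    At s4: []q requires q at every successor {s2, s4, s5}.
      q fails at s5, so []q is false at s4.
Satisfying worlds: {s0, s3}

s0, s3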